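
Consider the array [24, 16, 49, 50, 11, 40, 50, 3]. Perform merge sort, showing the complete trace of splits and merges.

Merge sort trace:

Split: [24, 16, 49, 50, 11, 40, 50, 3] -> [24, 16, 49, 50] and [11, 40, 50, 3]
  Split: [24, 16, 49, 50] -> [24, 16] and [49, 50]
    Split: [24, 16] -> [24] and [16]
    Merge: [24] + [16] -> [16, 24]
    Split: [49, 50] -> [49] and [50]
    Merge: [49] + [50] -> [49, 50]
  Merge: [16, 24] + [49, 50] -> [16, 24, 49, 50]
  Split: [11, 40, 50, 3] -> [11, 40] and [50, 3]
    Split: [11, 40] -> [11] and [40]
    Merge: [11] + [40] -> [11, 40]
    Split: [50, 3] -> [50] and [3]
    Merge: [50] + [3] -> [3, 50]
  Merge: [11, 40] + [3, 50] -> [3, 11, 40, 50]
Merge: [16, 24, 49, 50] + [3, 11, 40, 50] -> [3, 11, 16, 24, 40, 49, 50, 50]

Final sorted array: [3, 11, 16, 24, 40, 49, 50, 50]

The merge sort proceeds by recursively splitting the array and merging sorted halves.
After all merges, the sorted array is [3, 11, 16, 24, 40, 49, 50, 50].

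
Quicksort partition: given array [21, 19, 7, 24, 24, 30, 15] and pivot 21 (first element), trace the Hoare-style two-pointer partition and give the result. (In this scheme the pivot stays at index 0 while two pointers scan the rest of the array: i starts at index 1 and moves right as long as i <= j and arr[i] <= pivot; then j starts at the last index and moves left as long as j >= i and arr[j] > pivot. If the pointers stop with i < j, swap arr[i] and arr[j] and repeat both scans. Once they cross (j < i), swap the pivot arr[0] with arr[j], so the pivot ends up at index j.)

Hoare-style two-pointer partition with pivot = 21:

Initial array: [21, 19, 7, 24, 24, 30, 15]

Pointers start at i = 1, j = 6.
i stops at index 3 (arr[3]=24 > 21), j stops at index 6 (arr[6]=15 <= 21): swap arr[3] and arr[6], array becomes [21, 19, 7, 15, 24, 30, 24]
i ends at 4, j ends at 3: the pointers have crossed (j < i), so scanning stops.

Swap pivot arr[0] with arr[3] to place pivot at position 3: [15, 19, 7, 21, 24, 30, 24]
Pivot position: 3

After partitioning with pivot 21, the array becomes [15, 19, 7, 21, 24, 30, 24]. The pivot is placed at index 3. All elements to the left of the pivot are <= 21, and all elements to the right are > 21.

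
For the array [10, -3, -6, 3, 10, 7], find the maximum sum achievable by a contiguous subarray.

Using Kadane's algorithm on [10, -3, -6, 3, 10, 7]:

Scanning through the array:
Position 1 (value -3): max_ending_here = 7, max_so_far = 10
Position 2 (value -6): max_ending_here = 1, max_so_far = 10
Position 3 (value 3): max_ending_here = 4, max_so_far = 10
Position 4 (value 10): max_ending_here = 14, max_so_far = 14
Position 5 (value 7): max_ending_here = 21, max_so_far = 21

Maximum subarray: [10, -3, -6, 3, 10, 7]
Maximum sum: 21

The maximum subarray is [10, -3, -6, 3, 10, 7] with sum 21. This subarray runs from index 0 to index 5.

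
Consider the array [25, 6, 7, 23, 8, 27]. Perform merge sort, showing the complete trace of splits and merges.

Merge sort trace:

Split: [25, 6, 7, 23, 8, 27] -> [25, 6, 7] and [23, 8, 27]
  Split: [25, 6, 7] -> [25] and [6, 7]
    Split: [6, 7] -> [6] and [7]
    Merge: [6] + [7] -> [6, 7]
  Merge: [25] + [6, 7] -> [6, 7, 25]
  Split: [23, 8, 27] -> [23] and [8, 27]
    Split: [8, 27] -> [8] and [27]
    Merge: [8] + [27] -> [8, 27]
  Merge: [23] + [8, 27] -> [8, 23, 27]
Merge: [6, 7, 25] + [8, 23, 27] -> [6, 7, 8, 23, 25, 27]

Final sorted array: [6, 7, 8, 23, 25, 27]

The merge sort proceeds by recursively splitting the array and merging sorted halves.
After all merges, the sorted array is [6, 7, 8, 23, 25, 27].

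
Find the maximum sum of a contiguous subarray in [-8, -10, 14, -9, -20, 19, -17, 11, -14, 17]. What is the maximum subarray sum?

Using Kadane's algorithm on [-8, -10, 14, -9, -20, 19, -17, 11, -14, 17]:

Scanning through the array:
Position 1 (value -10): max_ending_here = -10, max_so_far = -8
Position 2 (value 14): max_ending_here = 14, max_so_far = 14
Position 3 (value -9): max_ending_here = 5, max_so_far = 14
Position 4 (value -20): max_ending_here = -15, max_so_far = 14
Position 5 (value 19): max_ending_here = 19, max_so_far = 19
Position 6 (value -17): max_ending_here = 2, max_so_far = 19
Position 7 (value 11): max_ending_here = 13, max_so_far = 19
Position 8 (value -14): max_ending_here = -1, max_so_far = 19
Position 9 (value 17): max_ending_here = 17, max_so_far = 19

Maximum subarray: [19]
Maximum sum: 19

The maximum subarray is [19] with sum 19. This subarray runs from index 5 to index 5.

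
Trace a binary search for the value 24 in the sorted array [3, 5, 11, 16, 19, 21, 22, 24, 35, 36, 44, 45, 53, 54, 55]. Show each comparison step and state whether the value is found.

Binary search for 24 in [3, 5, 11, 16, 19, 21, 22, 24, 35, 36, 44, 45, 53, 54, 55]:

lo=0, hi=14, mid=7, arr[mid]=24 -> Found target at index 7!

Binary search finds 24 at index 7 after 1 comparisons. The search repeatedly halves the search space by comparing with the middle element.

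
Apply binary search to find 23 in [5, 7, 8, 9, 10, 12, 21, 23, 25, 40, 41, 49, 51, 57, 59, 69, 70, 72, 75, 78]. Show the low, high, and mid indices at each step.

Binary search for 23 in [5, 7, 8, 9, 10, 12, 21, 23, 25, 40, 41, 49, 51, 57, 59, 69, 70, 72, 75, 78]:

lo=0, hi=19, mid=9, arr[mid]=40 -> 40 > 23, search left half
lo=0, hi=8, mid=4, arr[mid]=10 -> 10 < 23, search right half
lo=5, hi=8, mid=6, arr[mid]=21 -> 21 < 23, search right half
lo=7, hi=8, mid=7, arr[mid]=23 -> Found target at index 7!

Binary search finds 23 at index 7 after 4 comparisons. The search repeatedly halves the search space by comparing with the middle element.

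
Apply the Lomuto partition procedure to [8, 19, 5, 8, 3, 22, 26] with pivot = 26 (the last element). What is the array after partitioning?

Lomuto partition with pivot = 26:

Initial array: [8, 19, 5, 8, 3, 22, 26]

arr[0]=8 <= 26: swap with position 0, array becomes [8, 19, 5, 8, 3, 22, 26]
arr[1]=19 <= 26: swap with position 1, array becomes [8, 19, 5, 8, 3, 22, 26]
arr[2]=5 <= 26: swap with position 2, array becomes [8, 19, 5, 8, 3, 22, 26]
arr[3]=8 <= 26: swap with position 3, array becomes [8, 19, 5, 8, 3, 22, 26]
arr[4]=3 <= 26: swap with position 4, array becomes [8, 19, 5, 8, 3, 22, 26]
arr[5]=22 <= 26: swap with position 5, array becomes [8, 19, 5, 8, 3, 22, 26]

Place pivot at position 6: [8, 19, 5, 8, 3, 22, 26]
Pivot position: 6

After partitioning with pivot 26, the array becomes [8, 19, 5, 8, 3, 22, 26]. The pivot is placed at index 6. All elements to the left of the pivot are <= 26, and all elements to the right are > 26.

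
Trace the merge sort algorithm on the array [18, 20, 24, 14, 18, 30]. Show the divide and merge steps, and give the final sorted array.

Merge sort trace:

Split: [18, 20, 24, 14, 18, 30] -> [18, 20, 24] and [14, 18, 30]
  Split: [18, 20, 24] -> [18] and [20, 24]
    Split: [20, 24] -> [20] and [24]
    Merge: [20] + [24] -> [20, 24]
  Merge: [18] + [20, 24] -> [18, 20, 24]
  Split: [14, 18, 30] -> [14] and [18, 30]
    Split: [18, 30] -> [18] and [30]
    Merge: [18] + [30] -> [18, 30]
  Merge: [14] + [18, 30] -> [14, 18, 30]
Merge: [18, 20, 24] + [14, 18, 30] -> [14, 18, 18, 20, 24, 30]

Final sorted array: [14, 18, 18, 20, 24, 30]

The merge sort proceeds by recursively splitting the array and merging sorted halves.
After all merges, the sorted array is [14, 18, 18, 20, 24, 30].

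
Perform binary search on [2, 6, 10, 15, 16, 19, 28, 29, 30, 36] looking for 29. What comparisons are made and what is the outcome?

Binary search for 29 in [2, 6, 10, 15, 16, 19, 28, 29, 30, 36]:

lo=0, hi=9, mid=4, arr[mid]=16 -> 16 < 29, search right half
lo=5, hi=9, mid=7, arr[mid]=29 -> Found target at index 7!

Binary search finds 29 at index 7 after 2 comparisons. The search repeatedly halves the search space by comparing with the middle element.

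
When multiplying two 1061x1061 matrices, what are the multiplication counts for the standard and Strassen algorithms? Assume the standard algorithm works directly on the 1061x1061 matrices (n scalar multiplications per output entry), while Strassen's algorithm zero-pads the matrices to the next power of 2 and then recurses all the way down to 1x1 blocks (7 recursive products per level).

Matrix multiplication for 1061x1061 matrices:

Strassen's algorithm requires power-of-2 dimensions. Pad 1061x1061 to 2048x2048 (next power of 2).

Standard algorithm: 1061^3 = 1194389981 multiplications
Strassen's algorithm: 7^(log2(2048)) = 7^11 = 1977326743 multiplications
Difference: 1194389981 - 1977326743 = -782936762 (Strassen uses MORE here due to padding overhead — for small or just-over-power-of-2 n, padding can outweigh the per-level savings)

Standard: 1194389981 multiplications (1061^3). Strassen: 1977326743 multiplications (7^11, after padding to 2048x2048). Strassen reduces 8 recursive multiplications to 7 at each level.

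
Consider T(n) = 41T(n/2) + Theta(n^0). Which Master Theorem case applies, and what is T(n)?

Master Theorem for T(n) = 41T(n/2) + O(n^0):

a = 41, b = 2, c = 0
log_b(a) = log_2(41) = 5.3576

Case 1: c = 0 < log_2(41) = 5.3576
T(n) = O(n^(log_2 41))

For T(n) = 41T(n/2) + O(n^0): log_2(41) = 5.3576. This is Case 1 of the Master Theorem (c < log_b(a), work dominated by leaves), giving O(n^(log_2 41)).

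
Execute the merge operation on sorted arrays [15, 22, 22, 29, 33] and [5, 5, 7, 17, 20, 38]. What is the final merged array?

Merging process:

Compare 15 vs 5: take 5 from right. Merged: [5]
Compare 15 vs 5: take 5 from right. Merged: [5, 5]
Compare 15 vs 7: take 7 from right. Merged: [5, 5, 7]
Compare 15 vs 17: take 15 from left. Merged: [5, 5, 7, 15]
Compare 22 vs 17: take 17 from right. Merged: [5, 5, 7, 15, 17]
Compare 22 vs 20: take 20 from right. Merged: [5, 5, 7, 15, 17, 20]
Compare 22 vs 38: take 22 from left. Merged: [5, 5, 7, 15, 17, 20, 22]
Compare 22 vs 38: take 22 from left. Merged: [5, 5, 7, 15, 17, 20, 22, 22]
Compare 29 vs 38: take 29 from left. Merged: [5, 5, 7, 15, 17, 20, 22, 22, 29]
Compare 33 vs 38: take 33 from left. Merged: [5, 5, 7, 15, 17, 20, 22, 22, 29, 33]
Append remaining from right: [38]. Merged: [5, 5, 7, 15, 17, 20, 22, 22, 29, 33, 38]

Final merged array: [5, 5, 7, 15, 17, 20, 22, 22, 29, 33, 38]
Total comparisons: 10

The merged array is [5, 5, 7, 15, 17, 20, 22, 22, 29, 33, 38], requiring 10 comparisons. The merge step runs in O(n) time where n is the total number of elements.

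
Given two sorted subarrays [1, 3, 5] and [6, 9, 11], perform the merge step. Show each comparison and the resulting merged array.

Merging process:

Compare 1 vs 6: take 1 from left. Merged: [1]
Compare 3 vs 6: take 3 from left. Merged: [1, 3]
Compare 5 vs 6: take 5 from left. Merged: [1, 3, 5]
Append remaining from right: [6, 9, 11]. Merged: [1, 3, 5, 6, 9, 11]

Final merged array: [1, 3, 5, 6, 9, 11]
Total comparisons: 3

The merged array is [1, 3, 5, 6, 9, 11], requiring 3 comparisons. The merge step runs in O(n) time where n is the total number of elements.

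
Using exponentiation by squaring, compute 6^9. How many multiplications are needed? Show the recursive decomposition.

Computing 6^9 by squaring (build up from 6^1; each line after the first costs one multiplication):

6^1 = 6
6^2 = (6^1)^2 = 6^2 = 36
6^4 = (6^2)^2 = 36^2 = 1296
6^8 = (6^4)^2 = 1296^2 = 1679616
6^9 = 6 * 6^8 = 6 * 1679616 = 10077696

Result: 10077696
Multiplications needed: 4 (4 lines after 6^1)

6^9 = 10077696. Using exponentiation by squaring, this requires 4 multiplications. The key idea: if the exponent is even, square the half-power; if odd, multiply by the base once.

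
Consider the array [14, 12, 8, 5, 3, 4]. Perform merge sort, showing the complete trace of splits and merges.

Merge sort trace:

Split: [14, 12, 8, 5, 3, 4] -> [14, 12, 8] and [5, 3, 4]
  Split: [14, 12, 8] -> [14] and [12, 8]
    Split: [12, 8] -> [12] and [8]
    Merge: [12] + [8] -> [8, 12]
  Merge: [14] + [8, 12] -> [8, 12, 14]
  Split: [5, 3, 4] -> [5] and [3, 4]
    Split: [3, 4] -> [3] and [4]
    Merge: [3] + [4] -> [3, 4]
  Merge: [5] + [3, 4] -> [3, 4, 5]
Merge: [8, 12, 14] + [3, 4, 5] -> [3, 4, 5, 8, 12, 14]

Final sorted array: [3, 4, 5, 8, 12, 14]

The merge sort proceeds by recursively splitting the array and merging sorted halves.
After all merges, the sorted array is [3, 4, 5, 8, 12, 14].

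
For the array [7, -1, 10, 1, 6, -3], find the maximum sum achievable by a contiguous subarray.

Using Kadane's algorithm on [7, -1, 10, 1, 6, -3]:

Scanning through the array:
Position 1 (value -1): max_ending_here = 6, max_so_far = 7
Position 2 (value 10): max_ending_here = 16, max_so_far = 16
Position 3 (value 1): max_ending_here = 17, max_so_far = 17
Position 4 (value 6): max_ending_here = 23, max_so_far = 23
Position 5 (value -3): max_ending_here = 20, max_so_far = 23

Maximum subarray: [7, -1, 10, 1, 6]
Maximum sum: 23

The maximum subarray is [7, -1, 10, 1, 6] with sum 23. This subarray runs from index 0 to index 4.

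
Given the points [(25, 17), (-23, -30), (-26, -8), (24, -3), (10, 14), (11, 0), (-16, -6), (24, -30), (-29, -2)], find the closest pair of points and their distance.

Computing all pairwise distances among 9 points:

d((25, 17), (-23, -30)) = 67.1789
d((25, 17), (-26, -8)) = 56.7979
d((25, 17), (24, -3)) = 20.025
d((25, 17), (10, 14)) = 15.2971
d((25, 17), (11, 0)) = 22.0227
d((25, 17), (-16, -6)) = 47.0106
d((25, 17), (24, -30)) = 47.0106
d((25, 17), (-29, -2)) = 57.2451
d((-23, -30), (-26, -8)) = 22.2036
d((-23, -30), (24, -3)) = 54.2033
d((-23, -30), (10, 14)) = 55.0
d((-23, -30), (11, 0)) = 45.3431
d((-23, -30), (-16, -6)) = 25.0
d((-23, -30), (24, -30)) = 47.0
d((-23, -30), (-29, -2)) = 28.6356
d((-26, -8), (24, -3)) = 50.2494
d((-26, -8), (10, 14)) = 42.19
d((-26, -8), (11, 0)) = 37.855
d((-26, -8), (-16, -6)) = 10.198
d((-26, -8), (24, -30)) = 54.626
d((-26, -8), (-29, -2)) = 6.7082 <-- minimum
d((24, -3), (10, 14)) = 22.0227
d((24, -3), (11, 0)) = 13.3417
d((24, -3), (-16, -6)) = 40.1123
d((24, -3), (24, -30)) = 27.0
d((24, -3), (-29, -2)) = 53.0094
d((10, 14), (11, 0)) = 14.0357
d((10, 14), (-16, -6)) = 32.8024
d((10, 14), (24, -30)) = 46.1736
d((10, 14), (-29, -2)) = 42.1545
d((11, 0), (-16, -6)) = 27.6586
d((11, 0), (24, -30)) = 32.6956
d((11, 0), (-29, -2)) = 40.05
d((-16, -6), (24, -30)) = 46.6476
d((-16, -6), (-29, -2)) = 13.6015
d((24, -30), (-29, -2)) = 59.9416

Closest pair: (-26, -8) and (-29, -2) with distance 6.7082

The closest pair is (-26, -8) and (-29, -2) with Euclidean distance 6.7082. For 9 points, brute-force pairwise comparison is shown above. For large n, the divide-and-conquer algorithm (sort by x, recurse on halves, check the dividing strip) achieves O(n log n).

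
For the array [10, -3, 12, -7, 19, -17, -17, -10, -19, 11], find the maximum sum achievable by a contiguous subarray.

Using Kadane's algorithm on [10, -3, 12, -7, 19, -17, -17, -10, -19, 11]:

Scanning through the array:
Position 1 (value -3): max_ending_here = 7, max_so_far = 10
Position 2 (value 12): max_ending_here = 19, max_so_far = 19
Position 3 (value -7): max_ending_here = 12, max_so_far = 19
Position 4 (value 19): max_ending_here = 31, max_so_far = 31
Position 5 (value -17): max_ending_here = 14, max_so_far = 31
Position 6 (value -17): max_ending_here = -3, max_so_far = 31
Position 7 (value -10): max_ending_here = -10, max_so_far = 31
Position 8 (value -19): max_ending_here = -19, max_so_far = 31
Position 9 (value 11): max_ending_here = 11, max_so_far = 31

Maximum subarray: [10, -3, 12, -7, 19]
Maximum sum: 31

The maximum subarray is [10, -3, 12, -7, 19] with sum 31. This subarray runs from index 0 to index 4.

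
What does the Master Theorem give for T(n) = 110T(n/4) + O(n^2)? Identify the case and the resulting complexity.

Master Theorem for T(n) = 110T(n/4) + O(n^2):

a = 110, b = 4, c = 2
log_b(a) = log_4(110) = 3.3907

Case 1: c = 2 < log_4(110) = 3.3907
T(n) = O(n^(log_4 110))

For T(n) = 110T(n/4) + O(n^2): log_4(110) = 3.3907. This is Case 1 of the Master Theorem (c < log_b(a), work dominated by leaves), giving O(n^(log_4 110)).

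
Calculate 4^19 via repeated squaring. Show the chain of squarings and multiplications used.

Computing 4^19 by squaring (build up from 4^1; each line after the first costs one multiplication):

4^1 = 4
4^2 = (4^1)^2 = 4^2 = 16
4^4 = (4^2)^2 = 16^2 = 256
4^8 = (4^4)^2 = 256^2 = 65536
4^9 = 4 * 4^8 = 4 * 65536 = 262144
4^18 = (4^9)^2 = 262144^2 = 68719476736
4^19 = 4 * 4^18 = 4 * 68719476736 = 274877906944

Result: 274877906944
Multiplications needed: 6 (6 lines after 4^1)

4^19 = 274877906944. Using exponentiation by squaring, this requires 6 multiplications. The key idea: if the exponent is even, square the half-power; if odd, multiply by the base once.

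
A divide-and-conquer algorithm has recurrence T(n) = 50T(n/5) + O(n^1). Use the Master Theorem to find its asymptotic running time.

Master Theorem for T(n) = 50T(n/5) + O(n^1):

a = 50, b = 5, c = 1
log_b(a) = log_5(50) = 2.4307

Case 1: c = 1 < log_5(50) = 2.4307
T(n) = O(n^(log_5 50))

For T(n) = 50T(n/5) + O(n^1): log_5(50) = 2.4307. This is Case 1 of the Master Theorem (c < log_b(a), work dominated by leaves), giving O(n^(log_5 50)).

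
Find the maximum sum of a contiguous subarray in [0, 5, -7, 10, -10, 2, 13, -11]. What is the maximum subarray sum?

Using Kadane's algorithm on [0, 5, -7, 10, -10, 2, 13, -11]:

Scanning through the array:
Position 1 (value 5): max_ending_here = 5, max_so_far = 5
Position 2 (value -7): max_ending_here = -2, max_so_far = 5
Position 3 (value 10): max_ending_here = 10, max_so_far = 10
Position 4 (value -10): max_ending_here = 0, max_so_far = 10
Position 5 (value 2): max_ending_here = 2, max_so_far = 10
Position 6 (value 13): max_ending_here = 15, max_so_far = 15
Position 7 (value -11): max_ending_here = 4, max_so_far = 15

Maximum subarray: [10, -10, 2, 13]
Maximum sum: 15

The maximum subarray is [10, -10, 2, 13] with sum 15. This subarray runs from index 3 to index 6.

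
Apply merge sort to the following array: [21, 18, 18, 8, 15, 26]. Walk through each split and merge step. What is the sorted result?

Merge sort trace:

Split: [21, 18, 18, 8, 15, 26] -> [21, 18, 18] and [8, 15, 26]
  Split: [21, 18, 18] -> [21] and [18, 18]
    Split: [18, 18] -> [18] and [18]
    Merge: [18] + [18] -> [18, 18]
  Merge: [21] + [18, 18] -> [18, 18, 21]
  Split: [8, 15, 26] -> [8] and [15, 26]
    Split: [15, 26] -> [15] and [26]
    Merge: [15] + [26] -> [15, 26]
  Merge: [8] + [15, 26] -> [8, 15, 26]
Merge: [18, 18, 21] + [8, 15, 26] -> [8, 15, 18, 18, 21, 26]

Final sorted array: [8, 15, 18, 18, 21, 26]

The merge sort proceeds by recursively splitting the array and merging sorted halves.
After all merges, the sorted array is [8, 15, 18, 18, 21, 26].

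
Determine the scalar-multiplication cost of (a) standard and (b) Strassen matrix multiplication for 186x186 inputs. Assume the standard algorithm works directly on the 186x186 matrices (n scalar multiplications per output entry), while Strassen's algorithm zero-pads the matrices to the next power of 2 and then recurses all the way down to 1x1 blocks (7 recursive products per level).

Matrix multiplication for 186x186 matrices:

Strassen's algorithm requires power-of-2 dimensions. Pad 186x186 to 256x256 (next power of 2).

Standard algorithm: 186^3 = 6434856 multiplications
Strassen's algorithm: 7^(log2(256)) = 7^8 = 5764801 multiplications
Savings: 6434856 - 5764801 = 670055 multiplications

Standard: 6434856 multiplications (186^3). Strassen: 5764801 multiplications (7^8, after padding to 256x256). Strassen reduces 8 recursive multiplications to 7 at each level.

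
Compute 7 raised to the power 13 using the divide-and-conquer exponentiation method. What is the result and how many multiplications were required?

Computing 7^13 by squaring (build up from 7^1; each line after the first costs one multiplication):

7^1 = 7
7^2 = (7^1)^2 = 7^2 = 49
7^3 = 7 * 7^2 = 7 * 49 = 343
7^6 = (7^3)^2 = 343^2 = 117649
7^12 = (7^6)^2 = 117649^2 = 13841287201
7^13 = 7 * 7^12 = 7 * 13841287201 = 96889010407

Result: 96889010407
Multiplications needed: 5 (5 lines after 7^1)

7^13 = 96889010407. Using exponentiation by squaring, this requires 5 multiplications. The key idea: if the exponent is even, square the half-power; if odd, multiply by the base once.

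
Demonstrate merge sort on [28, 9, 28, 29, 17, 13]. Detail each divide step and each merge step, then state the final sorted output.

Merge sort trace:

Split: [28, 9, 28, 29, 17, 13] -> [28, 9, 28] and [29, 17, 13]
  Split: [28, 9, 28] -> [28] and [9, 28]
    Split: [9, 28] -> [9] and [28]
    Merge: [9] + [28] -> [9, 28]
  Merge: [28] + [9, 28] -> [9, 28, 28]
  Split: [29, 17, 13] -> [29] and [17, 13]
    Split: [17, 13] -> [17] and [13]
    Merge: [17] + [13] -> [13, 17]
  Merge: [29] + [13, 17] -> [13, 17, 29]
Merge: [9, 28, 28] + [13, 17, 29] -> [9, 13, 17, 28, 28, 29]

Final sorted array: [9, 13, 17, 28, 28, 29]

The merge sort proceeds by recursively splitting the array and merging sorted halves.
After all merges, the sorted array is [9, 13, 17, 28, 28, 29].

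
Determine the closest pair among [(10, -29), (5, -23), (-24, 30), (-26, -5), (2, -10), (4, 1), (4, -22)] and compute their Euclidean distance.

Computing all pairwise distances among 7 points:

d((10, -29), (5, -23)) = 7.8102
d((10, -29), (-24, 30)) = 68.0955
d((10, -29), (-26, -5)) = 43.2666
d((10, -29), (2, -10)) = 20.6155
d((10, -29), (4, 1)) = 30.5941
d((10, -29), (4, -22)) = 9.2195
d((5, -23), (-24, 30)) = 60.4152
d((5, -23), (-26, -5)) = 35.8469
d((5, -23), (2, -10)) = 13.3417
d((5, -23), (4, 1)) = 24.0208
d((5, -23), (4, -22)) = 1.4142 <-- minimum
d((-24, 30), (-26, -5)) = 35.0571
d((-24, 30), (2, -10)) = 47.7074
d((-24, 30), (4, 1)) = 40.3113
d((-24, 30), (4, -22)) = 59.0593
d((-26, -5), (2, -10)) = 28.4429
d((-26, -5), (4, 1)) = 30.5941
d((-26, -5), (4, -22)) = 34.4819
d((2, -10), (4, 1)) = 11.1803
d((2, -10), (4, -22)) = 12.1655
d((4, 1), (4, -22)) = 23.0

Closest pair: (5, -23) and (4, -22) with distance 1.4142

The closest pair is (5, -23) and (4, -22) with Euclidean distance 1.4142. For 7 points, brute-force pairwise comparison is shown above. For large n, the divide-and-conquer algorithm (sort by x, recurse on halves, check the dividing strip) achieves O(n log n).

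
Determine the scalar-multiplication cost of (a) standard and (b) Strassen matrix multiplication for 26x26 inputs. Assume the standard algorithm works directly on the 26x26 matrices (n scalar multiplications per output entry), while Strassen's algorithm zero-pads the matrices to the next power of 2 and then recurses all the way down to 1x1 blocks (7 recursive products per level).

Matrix multiplication for 26x26 matrices:

Strassen's algorithm requires power-of-2 dimensions. Pad 26x26 to 32x32 (next power of 2).

Standard algorithm: 26^3 = 17576 multiplications
Strassen's algorithm: 7^(log2(32)) = 7^5 = 16807 multiplications
Savings: 17576 - 16807 = 769 multiplications

Standard: 17576 multiplications (26^3). Strassen: 16807 multiplications (7^5, after padding to 32x32). Strassen reduces 8 recursive multiplications to 7 at each level.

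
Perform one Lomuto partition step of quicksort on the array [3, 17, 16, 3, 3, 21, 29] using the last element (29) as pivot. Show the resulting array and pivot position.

Lomuto partition with pivot = 29:

Initial array: [3, 17, 16, 3, 3, 21, 29]

arr[0]=3 <= 29: swap with position 0, array becomes [3, 17, 16, 3, 3, 21, 29]
arr[1]=17 <= 29: swap with position 1, array becomes [3, 17, 16, 3, 3, 21, 29]
arr[2]=16 <= 29: swap with position 2, array becomes [3, 17, 16, 3, 3, 21, 29]
arr[3]=3 <= 29: swap with position 3, array becomes [3, 17, 16, 3, 3, 21, 29]
arr[4]=3 <= 29: swap with position 4, array becomes [3, 17, 16, 3, 3, 21, 29]
arr[5]=21 <= 29: swap with position 5, array becomes [3, 17, 16, 3, 3, 21, 29]

Place pivot at position 6: [3, 17, 16, 3, 3, 21, 29]
Pivot position: 6

After partitioning with pivot 29, the array becomes [3, 17, 16, 3, 3, 21, 29]. The pivot is placed at index 6. All elements to the left of the pivot are <= 29, and all elements to the right are > 29.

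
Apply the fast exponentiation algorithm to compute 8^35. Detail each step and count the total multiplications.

Computing 8^35 by squaring (build up from 8^1; each line after the first costs one multiplication):

8^1 = 8
8^2 = (8^1)^2 = 8^2 = 64
8^4 = (8^2)^2 = 64^2 = 4096
8^8 = (8^4)^2 = 4096^2 = 16777216
8^16 = (8^8)^2 = 16777216^2 = 281474976710656
8^17 = 8 * 8^16 = 8 * 281474976710656 = 2251799813685248
8^34 = (8^17)^2 = 2251799813685248^2 = 5070602400912917605986812821504
8^35 = 8 * 8^34 = 8 * 5070602400912917605986812821504 = 40564819207303340847894502572032

Result: 40564819207303340847894502572032
Multiplications needed: 7 (7 lines after 8^1)

8^35 = 40564819207303340847894502572032. Using exponentiation by squaring, this requires 7 multiplications. The key idea: if the exponent is even, square the half-power; if odd, multiply by the base once.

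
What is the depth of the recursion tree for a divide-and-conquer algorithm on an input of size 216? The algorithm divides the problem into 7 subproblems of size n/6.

For divide and conquer with division factor 6:

Problem sizes at each level:
Level 0: 216
Level 1: 36
Level 2: 6
Level 3: 1

The root is level 0 and the size-1 base case is level 3 (the tree spans levels 0 through 3, i.e. 4 levels counting the root), so the depth is the number of divisions: log_6(216) = 3

The recursion tree depth is log_6(216) = 3. At each level, the problem size is divided by 6, so it takes 3 divisions to reduce to a base case of size 1. The algorithm makes 7 recursive calls at each level.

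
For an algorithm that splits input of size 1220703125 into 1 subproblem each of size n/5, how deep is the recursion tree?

For divide and conquer with division factor 5:

Problem sizes at each level:
Level 0: 1220703125
Level 1: 244140625
Level 2: 48828125
Level 3: 9765625
Level 4: 1953125
Level 5: 390625
Level 6: 78125
Level 7: 15625
Level 8: 3125
Level 9: 625
Level 10: 125
Level 11: 25
Level 12: 5
Level 13: 1

The root is level 0 and the size-1 base case is level 13 (the tree spans levels 0 through 13, i.e. 14 levels counting the root), so the depth is the number of divisions: log_5(1220703125) = 13

The recursion tree depth is log_5(1220703125) = 13. At each level, the problem size is divided by 5, so it takes 13 divisions to reduce to a base case of size 1. The algorithm makes 1 recursive call at each level.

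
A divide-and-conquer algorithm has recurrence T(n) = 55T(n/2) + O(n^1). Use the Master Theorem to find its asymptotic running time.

Master Theorem for T(n) = 55T(n/2) + O(n^1):

a = 55, b = 2, c = 1
log_b(a) = log_2(55) = 5.7814

Case 1: c = 1 < log_2(55) = 5.7814
T(n) = O(n^(log_2 55))

For T(n) = 55T(n/2) + O(n^1): log_2(55) = 5.7814. This is Case 1 of the Master Theorem (c < log_b(a), work dominated by leaves), giving O(n^(log_2 55)).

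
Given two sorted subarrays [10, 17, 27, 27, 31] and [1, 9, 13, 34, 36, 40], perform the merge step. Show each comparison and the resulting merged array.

Merging process:

Compare 10 vs 1: take 1 from right. Merged: [1]
Compare 10 vs 9: take 9 from right. Merged: [1, 9]
Compare 10 vs 13: take 10 from left. Merged: [1, 9, 10]
Compare 17 vs 13: take 13 from right. Merged: [1, 9, 10, 13]
Compare 17 vs 34: take 17 from left. Merged: [1, 9, 10, 13, 17]
Compare 27 vs 34: take 27 from left. Merged: [1, 9, 10, 13, 17, 27]
Compare 27 vs 34: take 27 from left. Merged: [1, 9, 10, 13, 17, 27, 27]
Compare 31 vs 34: take 31 from left. Merged: [1, 9, 10, 13, 17, 27, 27, 31]
Append remaining from right: [34, 36, 40]. Merged: [1, 9, 10, 13, 17, 27, 27, 31, 34, 36, 40]

Final merged array: [1, 9, 10, 13, 17, 27, 27, 31, 34, 36, 40]
Total comparisons: 8

The merged array is [1, 9, 10, 13, 17, 27, 27, 31, 34, 36, 40], requiring 8 comparisons. The merge step runs in O(n) time where n is the total number of elements.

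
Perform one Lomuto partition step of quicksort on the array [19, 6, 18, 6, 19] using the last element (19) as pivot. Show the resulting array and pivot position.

Lomuto partition with pivot = 19:

Initial array: [19, 6, 18, 6, 19]

arr[0]=19 <= 19: swap with position 0, array becomes [19, 6, 18, 6, 19]
arr[1]=6 <= 19: swap with position 1, array becomes [19, 6, 18, 6, 19]
arr[2]=18 <= 19: swap with position 2, array becomes [19, 6, 18, 6, 19]
arr[3]=6 <= 19: swap with position 3, array becomes [19, 6, 18, 6, 19]

Place pivot at position 4: [19, 6, 18, 6, 19]
Pivot position: 4

After partitioning with pivot 19, the array becomes [19, 6, 18, 6, 19]. The pivot is placed at index 4. All elements to the left of the pivot are <= 19, and all elements to the right are > 19.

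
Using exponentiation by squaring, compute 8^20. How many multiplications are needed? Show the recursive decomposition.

Computing 8^20 by squaring (build up from 8^1; each line after the first costs one multiplication):

8^1 = 8
8^2 = (8^1)^2 = 8^2 = 64
8^4 = (8^2)^2 = 64^2 = 4096
8^5 = 8 * 8^4 = 8 * 4096 = 32768
8^10 = (8^5)^2 = 32768^2 = 1073741824
8^20 = (8^10)^2 = 1073741824^2 = 1152921504606846976

Result: 1152921504606846976
Multiplications needed: 5 (5 lines after 8^1)

8^20 = 1152921504606846976. Using exponentiation by squaring, this requires 5 multiplications. The key idea: if the exponent is even, square the half-power; if odd, multiply by the base once.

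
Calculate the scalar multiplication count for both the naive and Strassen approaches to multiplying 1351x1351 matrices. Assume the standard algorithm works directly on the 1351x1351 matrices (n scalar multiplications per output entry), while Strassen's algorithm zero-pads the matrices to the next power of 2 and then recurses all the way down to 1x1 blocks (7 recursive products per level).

Matrix multiplication for 1351x1351 matrices:

Strassen's algorithm requires power-of-2 dimensions. Pad 1351x1351 to 2048x2048 (next power of 2).

Standard algorithm: 1351^3 = 2465846551 multiplications
Strassen's algorithm: 7^(log2(2048)) = 7^11 = 1977326743 multiplications
Savings: 2465846551 - 1977326743 = 488519808 multiplications

Standard: 2465846551 multiplications (1351^3). Strassen: 1977326743 multiplications (7^11, after padding to 2048x2048). Strassen reduces 8 recursive multiplications to 7 at each level.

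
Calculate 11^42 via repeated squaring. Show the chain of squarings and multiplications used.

Computing 11^42 by squaring (build up from 11^1; each line after the first costs one multiplication):

11^1 = 11
11^2 = (11^1)^2 = 11^2 = 121
11^4 = (11^2)^2 = 121^2 = 14641
11^5 = 11 * 11^4 = 11 * 14641 = 161051
11^10 = (11^5)^2 = 161051^2 = 25937424601
11^20 = (11^10)^2 = 25937424601^2 = 672749994932560009201
11^21 = 11 * 11^20 = 11 * 672749994932560009201 = 7400249944258160101211
11^42 = (11^21)^2 = 7400249944258160101211^2 = 54763699237492901685126120802225273763666521

Result: 54763699237492901685126120802225273763666521
Multiplications needed: 7 (7 lines after 11^1)

11^42 = 54763699237492901685126120802225273763666521. Using exponentiation by squaring, this requires 7 multiplications. The key idea: if the exponent is even, square the half-power; if odd, multiply by the base once.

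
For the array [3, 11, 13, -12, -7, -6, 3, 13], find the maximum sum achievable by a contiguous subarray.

Using Kadane's algorithm on [3, 11, 13, -12, -7, -6, 3, 13]:

Scanning through the array:
Position 1 (value 11): max_ending_here = 14, max_so_far = 14
Position 2 (value 13): max_ending_here = 27, max_so_far = 27
Position 3 (value -12): max_ending_here = 15, max_so_far = 27
Position 4 (value -7): max_ending_here = 8, max_so_far = 27
Position 5 (value -6): max_ending_here = 2, max_so_far = 27
Position 6 (value 3): max_ending_here = 5, max_so_far = 27
Position 7 (value 13): max_ending_here = 18, max_so_far = 27

Maximum subarray: [3, 11, 13]
Maximum sum: 27

The maximum subarray is [3, 11, 13] with sum 27. This subarray runs from index 0 to index 2.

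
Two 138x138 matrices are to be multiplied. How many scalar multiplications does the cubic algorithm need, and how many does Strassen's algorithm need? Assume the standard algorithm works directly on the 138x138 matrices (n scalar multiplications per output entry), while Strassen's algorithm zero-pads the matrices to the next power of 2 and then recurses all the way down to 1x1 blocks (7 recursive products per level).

Matrix multiplication for 138x138 matrices:

Strassen's algorithm requires power-of-2 dimensions. Pad 138x138 to 256x256 (next power of 2).

Standard algorithm: 138^3 = 2628072 multiplications
Strassen's algorithm: 7^(log2(256)) = 7^8 = 5764801 multiplications
Difference: 2628072 - 5764801 = -3136729 (Strassen uses MORE here due to padding overhead — for small or just-over-power-of-2 n, padding can outweigh the per-level savings)

Standard: 2628072 multiplications (138^3). Strassen: 5764801 multiplications (7^8, after padding to 256x256). Strassen reduces 8 recursive multiplications to 7 at each level.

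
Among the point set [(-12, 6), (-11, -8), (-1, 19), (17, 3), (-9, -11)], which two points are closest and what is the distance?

Computing all pairwise distances among 5 points:

d((-12, 6), (-11, -8)) = 14.0357
d((-12, 6), (-1, 19)) = 17.0294
d((-12, 6), (17, 3)) = 29.1548
d((-12, 6), (-9, -11)) = 17.2627
d((-11, -8), (-1, 19)) = 28.7924
d((-11, -8), (17, 3)) = 30.0832
d((-11, -8), (-9, -11)) = 3.6056 <-- minimum
d((-1, 19), (17, 3)) = 24.0832
d((-1, 19), (-9, -11)) = 31.0483
d((17, 3), (-9, -11)) = 29.5296

Closest pair: (-11, -8) and (-9, -11) with distance 3.6056

The closest pair is (-11, -8) and (-9, -11) with Euclidean distance 3.6056. For 5 points, brute-force pairwise comparison is shown above. For large n, the divide-and-conquer algorithm (sort by x, recurse on halves, check the dividing strip) achieves O(n log n).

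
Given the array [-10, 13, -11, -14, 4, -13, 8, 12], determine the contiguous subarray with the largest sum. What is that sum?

Using Kadane's algorithm on [-10, 13, -11, -14, 4, -13, 8, 12]:

Scanning through the array:
Position 1 (value 13): max_ending_here = 13, max_so_far = 13
Position 2 (value -11): max_ending_here = 2, max_so_far = 13
Position 3 (value -14): max_ending_here = -12, max_so_far = 13
Position 4 (value 4): max_ending_here = 4, max_so_far = 13
Position 5 (value -13): max_ending_here = -9, max_so_far = 13
Position 6 (value 8): max_ending_here = 8, max_so_far = 13
Position 7 (value 12): max_ending_here = 20, max_so_far = 20

Maximum subarray: [8, 12]
Maximum sum: 20

The maximum subarray is [8, 12] with sum 20. This subarray runs from index 6 to index 7.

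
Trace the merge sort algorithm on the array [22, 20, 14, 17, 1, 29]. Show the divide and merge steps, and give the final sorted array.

Merge sort trace:

Split: [22, 20, 14, 17, 1, 29] -> [22, 20, 14] and [17, 1, 29]
  Split: [22, 20, 14] -> [22] and [20, 14]
    Split: [20, 14] -> [20] and [14]
    Merge: [20] + [14] -> [14, 20]
  Merge: [22] + [14, 20] -> [14, 20, 22]
  Split: [17, 1, 29] -> [17] and [1, 29]
    Split: [1, 29] -> [1] and [29]
    Merge: [1] + [29] -> [1, 29]
  Merge: [17] + [1, 29] -> [1, 17, 29]
Merge: [14, 20, 22] + [1, 17, 29] -> [1, 14, 17, 20, 22, 29]

Final sorted array: [1, 14, 17, 20, 22, 29]

The merge sort proceeds by recursively splitting the array and merging sorted halves.
After all merges, the sorted array is [1, 14, 17, 20, 22, 29].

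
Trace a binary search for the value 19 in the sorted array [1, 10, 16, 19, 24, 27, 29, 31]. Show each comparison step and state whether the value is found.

Binary search for 19 in [1, 10, 16, 19, 24, 27, 29, 31]:

lo=0, hi=7, mid=3, arr[mid]=19 -> Found target at index 3!

Binary search finds 19 at index 3 after 1 comparisons. The search repeatedly halves the search space by comparing with the middle element.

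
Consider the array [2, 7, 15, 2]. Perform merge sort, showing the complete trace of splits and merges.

Merge sort trace:

Split: [2, 7, 15, 2] -> [2, 7] and [15, 2]
  Split: [2, 7] -> [2] and [7]
  Merge: [2] + [7] -> [2, 7]
  Split: [15, 2] -> [15] and [2]
  Merge: [15] + [2] -> [2, 15]
Merge: [2, 7] + [2, 15] -> [2, 2, 7, 15]

Final sorted array: [2, 2, 7, 15]

The merge sort proceeds by recursively splitting the array and merging sorted halves.
After all merges, the sorted array is [2, 2, 7, 15].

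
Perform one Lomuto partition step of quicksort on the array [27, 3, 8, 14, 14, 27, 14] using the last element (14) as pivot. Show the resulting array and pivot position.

Lomuto partition with pivot = 14:

Initial array: [27, 3, 8, 14, 14, 27, 14]

arr[0]=27 > 14: no swap
arr[1]=3 <= 14: swap with position 0, array becomes [3, 27, 8, 14, 14, 27, 14]
arr[2]=8 <= 14: swap with position 1, array becomes [3, 8, 27, 14, 14, 27, 14]
arr[3]=14 <= 14: swap with position 2, array becomes [3, 8, 14, 27, 14, 27, 14]
arr[4]=14 <= 14: swap with position 3, array becomes [3, 8, 14, 14, 27, 27, 14]
arr[5]=27 > 14: no swap

Place pivot at position 4: [3, 8, 14, 14, 14, 27, 27]
Pivot position: 4

After partitioning with pivot 14, the array becomes [3, 8, 14, 14, 14, 27, 27]. The pivot is placed at index 4. All elements to the left of the pivot are <= 14, and all elements to the right are > 14.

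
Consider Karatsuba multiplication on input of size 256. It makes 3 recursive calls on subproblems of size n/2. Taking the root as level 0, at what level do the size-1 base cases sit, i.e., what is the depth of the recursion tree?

For divide and conquer with division factor 2:

Problem sizes at each level:
Level 0: 256
Level 1: 128
Level 2: 64
Level 3: 32
Level 4: 16
Level 5: 8
Level 6: 4
Level 7: 2
Level 8: 1

The root is level 0 and the size-1 base case is level 8 (the tree spans levels 0 through 8, i.e. 9 levels counting the root), so the depth is the number of divisions: log_2(256) = 8

The recursion tree depth is log_2(256) = 8. At each level, the problem size is divided by 2, so it takes 8 divisions to reduce to a base case of size 1. The algorithm makes 3 recursive calls at each level.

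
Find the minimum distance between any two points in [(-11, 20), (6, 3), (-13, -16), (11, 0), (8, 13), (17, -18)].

Computing all pairwise distances among 6 points:

d((-11, 20), (6, 3)) = 24.0416
d((-11, 20), (-13, -16)) = 36.0555
d((-11, 20), (11, 0)) = 29.7321
d((-11, 20), (8, 13)) = 20.2485
d((-11, 20), (17, -18)) = 47.2017
d((6, 3), (-13, -16)) = 26.8701
d((6, 3), (11, 0)) = 5.831 <-- minimum
d((6, 3), (8, 13)) = 10.198
d((6, 3), (17, -18)) = 23.7065
d((-13, -16), (11, 0)) = 28.8444
d((-13, -16), (8, 13)) = 35.805
d((-13, -16), (17, -18)) = 30.0666
d((11, 0), (8, 13)) = 13.3417
d((11, 0), (17, -18)) = 18.9737
d((8, 13), (17, -18)) = 32.28

Closest pair: (6, 3) and (11, 0) with distance 5.831

The closest pair is (6, 3) and (11, 0) with Euclidean distance 5.831. For 6 points, brute-force pairwise comparison is shown above. For large n, the divide-and-conquer algorithm (sort by x, recurse on halves, check the dividing strip) achieves O(n log n).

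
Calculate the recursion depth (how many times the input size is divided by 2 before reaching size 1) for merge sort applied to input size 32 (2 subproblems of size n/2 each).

For divide and conquer with division factor 2:

Problem sizes at each level:
Level 0: 32
Level 1: 16
Level 2: 8
Level 3: 4
Level 4: 2
Level 5: 1

The root is level 0 and the size-1 base case is level 5 (the tree spans levels 0 through 5, i.e. 6 levels counting the root), so the depth is the number of divisions: log_2(32) = 5

The recursion tree depth is log_2(32) = 5. At each level, the problem size is divided by 2, so it takes 5 divisions to reduce to a base case of size 1. The algorithm makes 2 recursive calls at each level.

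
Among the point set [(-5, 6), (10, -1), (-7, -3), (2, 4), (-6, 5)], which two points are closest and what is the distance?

Computing all pairwise distances among 5 points:

d((-5, 6), (10, -1)) = 16.5529
d((-5, 6), (-7, -3)) = 9.2195
d((-5, 6), (2, 4)) = 7.2801
d((-5, 6), (-6, 5)) = 1.4142 <-- minimum
d((10, -1), (-7, -3)) = 17.1172
d((10, -1), (2, 4)) = 9.434
d((10, -1), (-6, 5)) = 17.088
d((-7, -3), (2, 4)) = 11.4018
d((-7, -3), (-6, 5)) = 8.0623
d((2, 4), (-6, 5)) = 8.0623

Closest pair: (-5, 6) and (-6, 5) with distance 1.4142

The closest pair is (-5, 6) and (-6, 5) with Euclidean distance 1.4142. For 5 points, brute-force pairwise comparison is shown above. For large n, the divide-and-conquer algorithm (sort by x, recurse on halves, check the dividing strip) achieves O(n log n).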